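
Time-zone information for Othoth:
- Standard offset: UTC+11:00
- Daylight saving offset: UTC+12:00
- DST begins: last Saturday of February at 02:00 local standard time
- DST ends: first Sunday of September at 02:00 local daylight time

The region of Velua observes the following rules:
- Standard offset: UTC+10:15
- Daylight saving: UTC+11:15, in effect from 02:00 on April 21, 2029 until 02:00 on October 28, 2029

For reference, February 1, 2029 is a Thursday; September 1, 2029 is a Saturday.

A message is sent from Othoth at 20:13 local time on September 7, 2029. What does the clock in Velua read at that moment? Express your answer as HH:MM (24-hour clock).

20:28

1 February 2029 is a Thursday, so Saturdays fall on 3, 10, 17, 24; the last is February 24.
1 September 2029 is a Saturday, so the first Sunday is September 2.
September 7, 2029 is outside the daylight-saving period (24 February – 2 September), so Othoth is on standard time, UTC+11:00.
20:13 Othoth − 11h = 09:13 UTC.
At the standard offset (UTC+10:15), 09:13 UTC + 10h15m = 19:28 Velua standard time.
The standard-time date in Velua, September 7, 2029, falls between 21 April and 28 October, so daylight saving is in effect and Velua is at UTC+11:15.
09:13 UTC + 11h15m = 20:28 Velua.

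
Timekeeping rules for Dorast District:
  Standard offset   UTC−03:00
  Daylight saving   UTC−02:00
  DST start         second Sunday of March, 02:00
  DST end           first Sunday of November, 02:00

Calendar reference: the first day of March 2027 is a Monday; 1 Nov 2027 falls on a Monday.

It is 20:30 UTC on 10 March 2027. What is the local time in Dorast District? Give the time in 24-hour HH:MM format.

1 March 2027 is a Monday, so the first Sunday is March 7 and the second is March 14.
1 November 2027 is a Monday, so the first Sunday is November 7.
At the standard offset (UTC−03:00), 20:30 UTC − 3h = 17:30 Dorast District standard time.
The standard-time date in Dorast District, 10 March 2027, does not fall between 14 March and 7 November, so daylight saving is not in effect and Dorast District is at UTC−03:00.
20:30 UTC − 3h = 17:30 local.

17:30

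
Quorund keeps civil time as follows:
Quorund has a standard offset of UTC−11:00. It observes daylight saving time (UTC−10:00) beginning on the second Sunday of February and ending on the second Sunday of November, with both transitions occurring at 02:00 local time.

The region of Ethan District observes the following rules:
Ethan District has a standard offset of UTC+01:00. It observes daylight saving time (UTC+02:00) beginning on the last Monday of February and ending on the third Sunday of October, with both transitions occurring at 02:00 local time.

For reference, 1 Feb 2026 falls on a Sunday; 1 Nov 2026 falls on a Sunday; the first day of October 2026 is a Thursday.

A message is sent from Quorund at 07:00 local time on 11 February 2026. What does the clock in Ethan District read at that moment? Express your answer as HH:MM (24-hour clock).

18:00

1 February 2026 is a Sunday, so the first Sunday is February 1 and the second is February 8.
1 November 2026 is a Sunday, so the first Sunday is November 1 and the second is November 8.
Daylight saving runs 8 February – 8 November; 11 February 2026 is inside that window, so Quorund is at UTC−10:00.
07:00 Quorund + 10h = 17:00 UTC.
1 February 2026 is a Sunday, so Mondays fall on 2, 9, 16, 23; the last is February 23.
1 October 2026 is a Thursday, so the first Sunday is October 4 and the third is October 18.
At the standard offset (UTC+01:00), 17:00 UTC + 1h = 18:00 Ethan District standard time.
Daylight saving runs 23 February – 18 October; the standard-time date in Ethan District, 11 February 2026, is outside that window, so Ethan District is on standard time at UTC+01:00.
17:00 UTC + 1h = 18:00 Ethan District.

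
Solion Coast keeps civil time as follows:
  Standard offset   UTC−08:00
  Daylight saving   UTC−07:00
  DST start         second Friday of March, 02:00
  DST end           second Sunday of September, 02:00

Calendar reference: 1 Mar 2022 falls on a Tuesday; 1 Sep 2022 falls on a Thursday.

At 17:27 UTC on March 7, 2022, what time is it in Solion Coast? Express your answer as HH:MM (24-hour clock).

09:27

1 March 2022 is a Tuesday, so the first Friday is March 4 and the second is March 11.
1 September 2022 is a Thursday, so the first Sunday is September 4 and the second is September 11.
At the standard offset (UTC−08:00), 17:27 UTC − 8h = 09:27 Solion Coast standard time.
Daylight saving runs 11 March – 11 September; the standard-time date in Solion Coast, March 7, 2022, is outside that window, so Solion Coast is on standard time at UTC−08:00.
17:27 UTC − 8h = 09:27 local.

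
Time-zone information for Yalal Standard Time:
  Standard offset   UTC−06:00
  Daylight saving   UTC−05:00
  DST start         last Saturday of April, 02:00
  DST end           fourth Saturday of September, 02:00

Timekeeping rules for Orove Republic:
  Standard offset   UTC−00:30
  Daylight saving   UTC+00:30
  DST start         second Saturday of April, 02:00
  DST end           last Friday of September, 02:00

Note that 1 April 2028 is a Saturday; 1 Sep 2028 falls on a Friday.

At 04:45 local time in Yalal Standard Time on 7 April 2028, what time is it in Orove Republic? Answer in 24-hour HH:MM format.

1 April 2028 is a Saturday, so Saturdays fall on 1, 8, 15, 22, 29; the last is April 29.
1 September 2028 is a Friday, so the first Saturday is September 2 and the fourth is September 23.
7 April 2028 does not fall between 29 April and 23 September, so daylight saving is not in effect and Yalal Standard Time is at UTC−06:00.
04:45 Yalal Standard Time + 6h = 10:45 UTC.
1 April 2028 is a Saturday, so the first Saturday is April 1 and the second is April 8.
1 September 2028 is a Friday, so Fridays fall on 1, 8, 15, 22, 29; the last is September 29.
At the standard offset (UTC−00:30), 10:45 UTC − 0h30m = 10:15 Orove Republic standard time.
Daylight saving runs 8 April – 29 September; the standard-time date in Orove Republic, 7 April 2028, is outside that window, so Orove Republic is on standard time at UTC−00:30.
10:45 UTC − 0h30m = 10:15 Orove Republic.

10:15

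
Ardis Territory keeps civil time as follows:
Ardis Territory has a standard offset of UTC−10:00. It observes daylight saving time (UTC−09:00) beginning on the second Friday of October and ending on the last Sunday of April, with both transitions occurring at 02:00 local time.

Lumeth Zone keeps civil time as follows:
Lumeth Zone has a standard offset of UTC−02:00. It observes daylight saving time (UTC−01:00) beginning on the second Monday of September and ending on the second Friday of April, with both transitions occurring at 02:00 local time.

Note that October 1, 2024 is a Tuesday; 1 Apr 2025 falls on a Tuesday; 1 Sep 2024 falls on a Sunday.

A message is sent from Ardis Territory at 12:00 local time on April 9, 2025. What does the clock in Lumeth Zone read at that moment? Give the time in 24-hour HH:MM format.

20:00

1 October 2024 is a Tuesday, so the first Friday is October 4 and the second is October 11.
1 April 2025 is a Tuesday, so Sundays fall on 6, 13, 20, 27; the last is April 27.
April 9, 2025 falls between 11 October 2024 and 27 April 2025, so daylight saving is in effect and Ardis Territory is at UTC−09:00.
12:00 Ardis Territory + 9h = 21:00 UTC.
1 September 2024 is a Sunday, so the first Monday is September 2 and the second is September 9.
1 April 2025 is a Tuesday, so the first Friday is April 4 and the second is April 11.
At the standard offset (UTC−02:00), 21:00 UTC − 2h = 19:00 Lumeth Zone standard time.
The standard-time date in Lumeth Zone, April 9, 2025, falls between 9 September 2024 and 11 April 2025, so daylight saving is in effect and Lumeth Zone is at UTC−01:00.
21:00 UTC − 1h = 20:00 Lumeth Zone.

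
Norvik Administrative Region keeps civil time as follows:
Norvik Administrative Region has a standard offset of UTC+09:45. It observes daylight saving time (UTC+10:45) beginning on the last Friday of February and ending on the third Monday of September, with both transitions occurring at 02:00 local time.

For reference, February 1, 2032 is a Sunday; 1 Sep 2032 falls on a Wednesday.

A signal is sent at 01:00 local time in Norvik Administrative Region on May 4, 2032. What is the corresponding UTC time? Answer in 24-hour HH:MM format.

1 February 2032 is a Sunday, so Fridays fall on 6, 13, 20, 27; the last is February 27.
1 September 2032 is a Wednesday, so the first Monday is September 6 and the third is September 20.
May 4, 2032 lies within the daylight-saving period (27 February – 20 September), so Norvik Administrative Region is on daylight time, UTC+10:45.
01:00 local − 10h45m = 14:15 UTC (rolling into the previous day, 3 May 2032).

14:15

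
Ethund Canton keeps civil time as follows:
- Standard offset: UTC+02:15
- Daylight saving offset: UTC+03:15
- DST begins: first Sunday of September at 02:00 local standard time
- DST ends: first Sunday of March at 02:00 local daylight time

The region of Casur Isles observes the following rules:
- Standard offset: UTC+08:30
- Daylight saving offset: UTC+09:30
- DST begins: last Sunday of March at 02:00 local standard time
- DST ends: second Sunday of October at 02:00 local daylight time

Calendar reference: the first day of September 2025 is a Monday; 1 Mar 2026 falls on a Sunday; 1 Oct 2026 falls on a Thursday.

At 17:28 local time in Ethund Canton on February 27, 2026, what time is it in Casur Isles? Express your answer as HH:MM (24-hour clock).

1 September 2025 is a Monday, so the first Sunday is September 7.
1 March 2026 is a Sunday, so the first Sunday is March 1.
Daylight saving runs 7 September 2025 – 1 March 2026; February 27, 2026 is inside that window, so Ethund Canton is at UTC+03:15.
17:28 Ethund Canton − 3h15m = 14:13 UTC.
1 March 2026 is a Sunday, so Sundays fall on 1, 8, 15, 22, 29; the last is March 29.
1 October 2026 is a Thursday, so the first Sunday is October 4 and the second is October 11.
At the standard offset (UTC+08:30), 14:13 UTC + 8h30m = 22:43 Casur Isles standard time.
The standard-time date in Casur Isles, February 27, 2026, does not fall between 29 March and 11 October, so daylight saving is not in effect and Casur Isles is at UTC+08:30.
14:13 UTC + 8h30m = 22:43 Casur Isles.

22:43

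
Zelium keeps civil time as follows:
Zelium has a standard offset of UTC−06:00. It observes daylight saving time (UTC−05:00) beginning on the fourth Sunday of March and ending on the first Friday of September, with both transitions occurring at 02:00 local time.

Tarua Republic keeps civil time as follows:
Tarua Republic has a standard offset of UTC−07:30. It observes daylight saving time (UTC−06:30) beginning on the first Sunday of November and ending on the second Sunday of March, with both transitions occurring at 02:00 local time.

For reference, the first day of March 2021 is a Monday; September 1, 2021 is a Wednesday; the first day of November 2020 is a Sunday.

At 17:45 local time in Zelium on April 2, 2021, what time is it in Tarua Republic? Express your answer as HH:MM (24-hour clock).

1 March 2021 is a Monday, so the first Sunday is March 7 and the fourth is March 28.
1 September 2021 is a Wednesday, so the first Friday is September 3.
April 2, 2021 falls between 28 March and 3 September, so daylight saving is in effect and Zelium is at UTC−05:00.
17:45 Zelium + 5h = 22:45 UTC.
1 November 2020 is a Sunday, so the first Sunday is November 1.
1 March 2021 is a Monday, so the first Sunday is March 7 and the second is March 14.
At the standard offset (UTC−07:30), 22:45 UTC − 7h30m = 15:15 Tarua Republic standard time.
The standard-time date in Tarua Republic, April 2, 2021, does not fall between 1 November 2020 and 14 March 2021, so daylight saving is not in effect and Tarua Republic is at UTC−07:30.
22:45 UTC − 7h30m = 15:15 Tarua Republic.

15:15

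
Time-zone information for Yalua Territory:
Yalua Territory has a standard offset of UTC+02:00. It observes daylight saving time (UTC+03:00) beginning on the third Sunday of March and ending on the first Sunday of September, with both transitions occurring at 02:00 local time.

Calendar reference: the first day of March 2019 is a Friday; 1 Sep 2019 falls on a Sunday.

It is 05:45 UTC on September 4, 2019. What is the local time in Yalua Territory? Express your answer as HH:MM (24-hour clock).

1 March 2019 is a Friday, so the first Sunday is March 3 and the third is March 17.
1 September 2019 is a Sunday, so the first Sunday is September 1.
At the standard offset (UTC+02:00), 05:45 UTC + 2h = 07:45 Yalua Territory standard time.
The standard-time date in Yalua Territory, September 4, 2019, is outside the daylight-saving period (17 March – 1 September), so Yalua Territory is on standard time, UTC+02:00.
05:45 UTC + 2h = 07:45 local.

07:45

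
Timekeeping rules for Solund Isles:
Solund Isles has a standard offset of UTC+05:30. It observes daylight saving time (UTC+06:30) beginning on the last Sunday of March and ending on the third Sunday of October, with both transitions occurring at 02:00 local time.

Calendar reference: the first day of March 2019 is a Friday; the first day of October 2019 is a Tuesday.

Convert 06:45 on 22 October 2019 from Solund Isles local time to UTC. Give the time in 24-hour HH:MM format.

01:15

1 March 2019 is a Friday, so Sundays fall on 3, 10, 17, 24, 31; the last is March 31.
1 October 2019 is a Tuesday, so the first Sunday is October 6 and the third is October 20.
Daylight saving runs 31 March – 20 October; 22 October 2019 is outside that window, so Solund Isles is on standard time at UTC+05:30.
06:45 local − 5h30m = 01:15 UTC.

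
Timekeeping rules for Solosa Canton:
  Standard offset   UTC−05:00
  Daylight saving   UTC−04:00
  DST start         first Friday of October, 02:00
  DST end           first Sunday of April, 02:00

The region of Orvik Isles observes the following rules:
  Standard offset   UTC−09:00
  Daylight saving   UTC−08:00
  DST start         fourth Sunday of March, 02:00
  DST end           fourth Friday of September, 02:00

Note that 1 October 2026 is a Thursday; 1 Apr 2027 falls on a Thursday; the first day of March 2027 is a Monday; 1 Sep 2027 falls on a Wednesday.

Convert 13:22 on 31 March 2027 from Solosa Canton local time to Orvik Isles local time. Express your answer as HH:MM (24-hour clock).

09:22

1 October 2026 is a Thursday, so the first Friday is October 2.
1 April 2027 is a Thursday, so the first Sunday is April 4.
31 March 2027 lies within the daylight-saving period (2 October 2026 – 4 April 2027), so Solosa Canton is on daylight time, UTC−04:00.
13:22 Solosa Canton + 4h = 17:22 UTC.
1 March 2027 is a Monday, so the first Sunday is March 7 and the fourth is March 28.
1 September 2027 is a Wednesday, so the first Friday is September 3 and the fourth is September 24.
At the standard offset (UTC−09:00), 17:22 UTC − 9h = 08:22 Orvik Isles standard time.
The standard-time date in Orvik Isles, 31 March 2027, falls between 28 March and 24 September, so daylight saving is in effect and Orvik Isles is at UTC−08:00.
17:22 UTC − 8h = 09:22 Orvik Isles.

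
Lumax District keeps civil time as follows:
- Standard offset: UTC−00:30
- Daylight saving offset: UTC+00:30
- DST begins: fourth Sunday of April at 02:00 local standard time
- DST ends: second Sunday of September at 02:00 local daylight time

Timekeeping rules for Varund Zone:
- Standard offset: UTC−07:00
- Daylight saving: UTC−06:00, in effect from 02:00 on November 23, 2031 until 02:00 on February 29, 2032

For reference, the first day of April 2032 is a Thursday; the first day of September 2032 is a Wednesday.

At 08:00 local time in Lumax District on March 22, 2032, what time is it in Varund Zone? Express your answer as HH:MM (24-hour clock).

01:30

1 April 2032 is a Thursday, so the first Sunday is April 4 and the fourth is April 25.
1 September 2032 is a Wednesday, so the first Sunday is September 5 and the second is September 12.
March 22, 2032 does not fall between 25 April and 12 September, so daylight saving is not in effect and Lumax District is at UTC−00:30.
08:00 Lumax District + 0h30m = 08:30 UTC.
At the standard offset (UTC−07:00), 08:30 UTC − 7h = 01:30 Varund Zone standard time.
The standard-time date in Varund Zone, March 22, 2032, does not fall between 23 November 2031 and 29 February 2032, so daylight saving is not in effect and Varund Zone is at UTC−07:00.
08:30 UTC − 7h = 01:30 Varund Zone.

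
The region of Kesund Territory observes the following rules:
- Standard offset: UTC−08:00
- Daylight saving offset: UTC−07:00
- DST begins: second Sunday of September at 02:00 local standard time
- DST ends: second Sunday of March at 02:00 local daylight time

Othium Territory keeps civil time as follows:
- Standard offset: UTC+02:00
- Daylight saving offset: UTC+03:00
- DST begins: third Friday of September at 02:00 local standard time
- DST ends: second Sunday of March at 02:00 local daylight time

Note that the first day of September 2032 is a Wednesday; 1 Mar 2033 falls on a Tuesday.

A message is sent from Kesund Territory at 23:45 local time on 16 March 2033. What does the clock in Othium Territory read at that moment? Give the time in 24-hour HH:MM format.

09:45

1 September 2032 is a Wednesday, so the first Sunday is September 5 and the second is September 12.
1 March 2033 is a Tuesday, so the first Sunday is March 6 and the second is March 13.
Daylight saving runs 12 September 2032 – 13 March 2033; 16 March 2033 is outside that window, so Kesund Territory is on standard time at UTC−08:00.
23:45 Kesund Territory + 8h = 07:45 UTC (rolling into the next day, 17 March 2033).
1 September 2032 is a Wednesday, so the first Friday is September 3 and the third is September 17.
1 March 2033 is a Tuesday, so the first Sunday is March 6 and the second is March 13.
At the standard offset (UTC+02:00), 07:45 UTC + 2h = 09:45 Othium Territory standard time.
The standard-time date in Othium Territory, 17 March 2033, does not fall between 17 September 2032 and 13 March 2033, so daylight saving is not in effect and Othium Territory is at UTC+02:00.
07:45 UTC + 2h = 09:45 Othium Territory.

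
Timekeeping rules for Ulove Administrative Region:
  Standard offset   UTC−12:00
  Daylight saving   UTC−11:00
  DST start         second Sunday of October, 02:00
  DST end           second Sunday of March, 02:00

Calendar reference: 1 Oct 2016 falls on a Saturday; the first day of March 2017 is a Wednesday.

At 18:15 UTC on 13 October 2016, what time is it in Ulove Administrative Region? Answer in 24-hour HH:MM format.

07:15

1 October 2016 is a Saturday, so the first Sunday is October 2 and the second is October 9.
1 March 2017 is a Wednesday, so the first Sunday is March 5 and the second is March 12.
At the standard offset (UTC−12:00), 18:15 UTC − 12h = 06:15 Ulove Administrative Region standard time.
The standard-time date in Ulove Administrative Region, 13 October 2016, lies within the daylight-saving period (9 October 2016 – 12 March 2017), so Ulove Administrative Region is on daylight time, UTC−11:00.
18:15 UTC − 11h = 07:15 local.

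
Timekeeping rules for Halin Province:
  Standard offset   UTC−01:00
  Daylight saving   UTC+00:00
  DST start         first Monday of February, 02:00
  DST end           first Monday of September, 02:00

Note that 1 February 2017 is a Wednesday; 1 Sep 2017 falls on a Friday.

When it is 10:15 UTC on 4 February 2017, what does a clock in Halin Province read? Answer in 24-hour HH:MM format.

09:15

1 February 2017 is a Wednesday, so the first Monday is February 6.
1 September 2017 is a Friday, so the first Monday is September 4.
At the standard offset (UTC−01:00), 10:15 UTC − 1h = 09:15 Halin Province standard time.
The standard-time date in Halin Province, 4 February 2017, does not fall between 6 February and 4 September, so daylight saving is not in effect and Halin Province is at UTC−01:00.
10:15 UTC − 1h = 09:15 local.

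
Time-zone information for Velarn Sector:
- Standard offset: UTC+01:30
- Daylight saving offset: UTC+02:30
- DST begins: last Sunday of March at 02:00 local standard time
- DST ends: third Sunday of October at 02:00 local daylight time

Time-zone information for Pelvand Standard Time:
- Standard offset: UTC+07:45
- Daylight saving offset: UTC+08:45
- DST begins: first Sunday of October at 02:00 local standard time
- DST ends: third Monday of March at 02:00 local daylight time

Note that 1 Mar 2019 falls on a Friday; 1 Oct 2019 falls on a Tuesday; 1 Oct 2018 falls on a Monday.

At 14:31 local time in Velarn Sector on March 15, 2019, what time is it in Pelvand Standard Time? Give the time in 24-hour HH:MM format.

21:46

1 March 2019 is a Friday, so Sundays fall on 3, 10, 17, 24, 31; the last is March 31.
1 October 2019 is a Tuesday, so the first Sunday is October 6 and the third is October 20.
March 15, 2019 does not fall between 31 March and 20 October, so daylight saving is not in effect and Velarn Sector is at UTC+01:30.
14:31 Velarn Sector − 1h30m = 13:01 UTC.
1 October 2018 is a Monday, so the first Sunday is October 7.
1 March 2019 is a Friday, so the first Monday is March 4 and the third is March 18.
At the standard offset (UTC+07:45), 13:01 UTC + 7h45m = 20:46 Pelvand Standard Time standard time.
Daylight saving runs 7 October 2018 – 18 March 2019; the standard-time date in Pelvand Standard Time, March 15, 2019, is inside that window, so Pelvand Standard Time is at UTC+08:45.
13:01 UTC + 8h45m = 21:46 Pelvand Standard Time.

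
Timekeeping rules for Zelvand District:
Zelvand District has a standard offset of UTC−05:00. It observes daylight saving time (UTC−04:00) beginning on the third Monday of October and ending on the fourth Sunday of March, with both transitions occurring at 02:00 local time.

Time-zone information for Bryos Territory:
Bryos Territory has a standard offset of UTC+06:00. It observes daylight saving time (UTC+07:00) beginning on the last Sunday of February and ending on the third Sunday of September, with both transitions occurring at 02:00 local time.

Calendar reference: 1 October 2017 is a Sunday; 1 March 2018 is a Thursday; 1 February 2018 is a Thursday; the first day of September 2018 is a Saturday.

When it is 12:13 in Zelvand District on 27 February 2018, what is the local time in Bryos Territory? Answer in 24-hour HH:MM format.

1 October 2017 is a Sunday, so the first Monday is October 2 and the third is October 16.
1 March 2018 is a Thursday, so the first Sunday is March 4 and the fourth is March 25.
27 February 2018 falls between 16 October 2017 and 25 March 2018, so daylight saving is in effect and Zelvand District is at UTC−04:00.
12:13 Zelvand District + 4h = 16:13 UTC.
1 February 2018 is a Thursday, so Sundays fall on 4, 11, 18, 25; the last is February 25.
1 September 2018 is a Saturday, so the first Sunday is September 2 and the third is September 16.
At the standard offset (UTC+06:00), 16:13 UTC + 6h = 22:13 Bryos Territory standard time.
The standard-time date in Bryos Territory, 27 February 2018, falls between 25 February and 16 September, so daylight saving is in effect and Bryos Territory is at UTC+07:00.
16:13 UTC + 7h = 23:13 Bryos Territory.

23:13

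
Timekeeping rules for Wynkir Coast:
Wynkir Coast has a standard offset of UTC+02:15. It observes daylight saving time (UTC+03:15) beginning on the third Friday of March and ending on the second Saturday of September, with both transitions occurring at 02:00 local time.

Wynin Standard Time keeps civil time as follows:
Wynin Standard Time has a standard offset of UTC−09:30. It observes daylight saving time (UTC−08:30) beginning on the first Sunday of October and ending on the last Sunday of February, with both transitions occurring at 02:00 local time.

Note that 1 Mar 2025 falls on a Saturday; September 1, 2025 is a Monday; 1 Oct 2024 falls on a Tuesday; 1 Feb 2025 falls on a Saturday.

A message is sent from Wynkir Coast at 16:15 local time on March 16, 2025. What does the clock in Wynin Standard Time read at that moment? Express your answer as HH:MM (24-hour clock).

04:30

1 March 2025 is a Saturday, so the first Friday is March 7 and the third is March 21.
1 September 2025 is a Monday, so the first Saturday is September 6 and the second is September 13.
March 16, 2025 is outside the daylight-saving period (21 March – 13 September), so Wynkir Coast is on standard time, UTC+02:15.
16:15 Wynkir Coast − 2h15m = 14:00 UTC.
1 October 2024 is a Tuesday, so the first Sunday is October 6.
1 February 2025 is a Saturday, so Sundays fall on 2, 9, 16, 23; the last is February 23.
At the standard offset (UTC−09:30), 14:00 UTC − 9h30m = 04:30 Wynin Standard Time standard time.
Daylight saving runs 6 October 2024 – 23 February 2025; the standard-time date in Wynin Standard Time, March 16, 2025, is outside that window, so Wynin Standard Time is on standard time at UTC−09:30.
14:00 UTC − 9h30m = 04:30 Wynin Standard Time.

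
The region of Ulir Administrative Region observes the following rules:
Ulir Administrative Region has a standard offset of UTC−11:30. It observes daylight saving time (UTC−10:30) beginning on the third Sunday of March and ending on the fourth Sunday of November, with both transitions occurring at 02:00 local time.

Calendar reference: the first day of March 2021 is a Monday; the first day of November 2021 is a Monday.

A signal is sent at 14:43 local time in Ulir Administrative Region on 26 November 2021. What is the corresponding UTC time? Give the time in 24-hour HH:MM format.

01:13

1 March 2021 is a Monday, so the first Sunday is March 7 and the third is March 21.
1 November 2021 is a Monday, so the first Sunday is November 7 and the fourth is November 28.
26 November 2021 lies within the daylight-saving period (21 March – 28 November), so Ulir Administrative Region is on daylight time, UTC−10:30.
14:43 local + 10h30m = 01:13 UTC (rolling into the next day, 27 November 2021).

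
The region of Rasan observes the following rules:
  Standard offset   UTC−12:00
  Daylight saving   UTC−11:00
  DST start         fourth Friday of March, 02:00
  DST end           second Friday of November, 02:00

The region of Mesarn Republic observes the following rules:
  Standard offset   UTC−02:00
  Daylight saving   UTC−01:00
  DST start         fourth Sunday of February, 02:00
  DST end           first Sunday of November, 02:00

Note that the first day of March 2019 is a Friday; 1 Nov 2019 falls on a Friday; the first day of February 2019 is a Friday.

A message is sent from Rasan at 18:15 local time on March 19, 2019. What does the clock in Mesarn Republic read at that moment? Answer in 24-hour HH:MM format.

05:15

1 March 2019 is a Friday, so the first Friday is March 1 and the fourth is March 22.
1 November 2019 is a Friday, so the first Friday is November 1 and the second is November 8.
March 19, 2019 does not fall between 22 March and 8 November, so daylight saving is not in effect and Rasan is at UTC−12:00.
18:15 Rasan + 12h = 06:15 UTC (rolling into the next day, 20 March 2019).
1 February 2019 is a Friday, so the first Sunday is February 3 and the fourth is February 24.
1 November 2019 is a Friday, so the first Sunday is November 3.
At the standard offset (UTC−02:00), 06:15 UTC − 2h = 04:15 Mesarn Republic standard time.
The standard-time date in Mesarn Republic, March 20, 2019, lies within the daylight-saving period (24 February – 3 November), so Mesarn Republic is on daylight time, UTC−01:00.
06:15 UTC − 1h = 05:15 Mesarn Republic.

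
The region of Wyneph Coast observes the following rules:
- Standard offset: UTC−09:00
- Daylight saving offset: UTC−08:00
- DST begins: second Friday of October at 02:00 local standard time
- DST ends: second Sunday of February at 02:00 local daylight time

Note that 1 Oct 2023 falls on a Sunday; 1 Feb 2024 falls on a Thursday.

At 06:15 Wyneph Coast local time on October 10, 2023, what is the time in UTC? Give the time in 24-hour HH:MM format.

1 October 2023 is a Sunday, so the first Friday is October 6 and the second is October 13.
1 February 2024 is a Thursday, so the first Sunday is February 4 and the second is February 11.
October 10, 2023 is outside the daylight-saving period (13 October 2023 – 11 February 2024), so Wyneph Coast is on standard time, UTC−09:00.
06:15 local + 9h = 15:15 UTC.

15:15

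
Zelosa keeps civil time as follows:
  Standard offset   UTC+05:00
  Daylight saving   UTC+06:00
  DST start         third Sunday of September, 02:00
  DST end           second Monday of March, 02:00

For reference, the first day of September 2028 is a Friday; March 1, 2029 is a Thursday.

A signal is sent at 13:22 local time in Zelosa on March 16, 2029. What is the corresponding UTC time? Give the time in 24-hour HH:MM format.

1 September 2028 is a Friday, so the first Sunday is September 3 and the third is September 17.
1 March 2029 is a Thursday, so the first Monday is March 5 and the second is March 12.
March 16, 2029 does not fall between 17 September 2028 and 12 March 2029, so daylight saving is not in effect and Zelosa is at UTC+05:00.
13:22 local − 5h = 08:22 UTC.

08:22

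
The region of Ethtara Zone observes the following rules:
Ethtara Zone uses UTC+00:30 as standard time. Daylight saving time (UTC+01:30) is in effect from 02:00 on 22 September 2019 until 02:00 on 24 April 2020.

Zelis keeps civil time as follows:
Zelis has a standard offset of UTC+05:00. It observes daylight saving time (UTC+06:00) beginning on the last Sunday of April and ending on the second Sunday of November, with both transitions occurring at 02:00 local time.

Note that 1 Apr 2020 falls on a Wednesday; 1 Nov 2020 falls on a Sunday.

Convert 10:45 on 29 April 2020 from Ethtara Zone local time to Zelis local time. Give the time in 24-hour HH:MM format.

16:15

Daylight saving runs 22 September 2019 – 24 April 2020; 29 April 2020 is outside that window, so Ethtara Zone is on standard time at UTC+00:30.
10:45 Ethtara Zone − 0h30m = 10:15 UTC.
1 April 2020 is a Wednesday, so Sundays fall on 5, 12, 19, 26; the last is April 26.
1 November 2020 is a Sunday, so the first Sunday is November 1 and the second is November 8.
At the standard offset (UTC+05:00), 10:15 UTC + 5h = 15:15 Zelis standard time.
Daylight saving runs 26 April – 8 November; the standard-time date in Zelis, 29 April 2020, is inside that window, so Zelis is at UTC+06:00.
10:15 UTC + 6h = 16:15 Zelis.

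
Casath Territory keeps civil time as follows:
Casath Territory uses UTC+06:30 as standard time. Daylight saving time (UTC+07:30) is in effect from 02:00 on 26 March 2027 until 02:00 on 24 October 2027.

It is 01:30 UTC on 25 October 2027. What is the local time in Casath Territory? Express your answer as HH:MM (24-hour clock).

08:00

At the standard offset (UTC+06:30), 01:30 UTC + 6h30m = 08:00 Casath Territory standard time.
The standard-time date in Casath Territory, 25 October 2027, does not fall between 26 March and 24 October, so daylight saving is not in effect and Casath Territory is at UTC+06:30.
01:30 UTC + 6h30m = 08:00 local.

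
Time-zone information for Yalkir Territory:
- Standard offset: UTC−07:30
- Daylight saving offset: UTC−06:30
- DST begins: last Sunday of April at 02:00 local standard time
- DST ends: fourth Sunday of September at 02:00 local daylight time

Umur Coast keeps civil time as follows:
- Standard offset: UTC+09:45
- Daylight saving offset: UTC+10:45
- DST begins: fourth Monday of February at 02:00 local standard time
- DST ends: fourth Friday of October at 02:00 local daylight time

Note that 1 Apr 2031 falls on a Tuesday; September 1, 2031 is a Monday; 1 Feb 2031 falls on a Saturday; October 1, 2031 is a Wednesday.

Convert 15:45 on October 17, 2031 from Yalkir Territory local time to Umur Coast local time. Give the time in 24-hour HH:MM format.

1 April 2031 is a Tuesday, so Sundays fall on 6, 13, 20, 27; the last is April 27.
1 September 2031 is a Monday, so the first Sunday is September 7 and the fourth is September 28.
October 17, 2031 does not fall between 27 April and 28 September, so daylight saving is not in effect and Yalkir Territory is at UTC−07:30.
15:45 Yalkir Territory + 7h30m = 23:15 UTC.
1 February 2031 is a Saturday, so the first Monday is February 3 and the fourth is February 24.
1 October 2031 is a Wednesday, so the first Friday is October 3 and the fourth is October 24.
At the standard offset (UTC+09:45), 23:15 UTC + 9h45m = 09:00 Umur Coast standard time (rolling into the next day, 18 October 2031).
Daylight saving runs 24 February – 24 October; the standard-time date in Umur Coast, October 18, 2031, is inside that window, so Umur Coast is at UTC+10:45.
23:15 UTC + 10h45m = 10:00 Umur Coast (rolling into the next day, 18 October 2031).

10:00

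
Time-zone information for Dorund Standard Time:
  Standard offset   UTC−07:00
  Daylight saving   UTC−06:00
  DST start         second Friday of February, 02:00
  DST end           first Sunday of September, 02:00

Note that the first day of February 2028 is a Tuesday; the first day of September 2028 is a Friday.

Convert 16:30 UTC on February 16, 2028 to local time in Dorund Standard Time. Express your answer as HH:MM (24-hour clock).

10:30

1 February 2028 is a Tuesday, so the first Friday is February 4 and the second is February 11.
1 September 2028 is a Friday, so the first Sunday is September 3.
At the standard offset (UTC−07:00), 16:30 UTC − 7h = 09:30 Dorund Standard Time standard time.
The standard-time date in Dorund Standard Time, February 16, 2028, lies within the daylight-saving period (11 February – 3 September), so Dorund Standard Time is on daylight time, UTC−06:00.
16:30 UTC − 6h = 10:30 local.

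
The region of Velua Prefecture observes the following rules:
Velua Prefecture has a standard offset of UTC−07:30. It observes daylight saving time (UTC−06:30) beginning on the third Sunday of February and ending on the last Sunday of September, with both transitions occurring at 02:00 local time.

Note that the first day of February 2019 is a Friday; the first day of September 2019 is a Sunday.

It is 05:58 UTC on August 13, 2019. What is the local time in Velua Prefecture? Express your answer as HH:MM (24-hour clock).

1 February 2019 is a Friday, so the first Sunday is February 3 and the third is February 17.
1 September 2019 is a Sunday, so Sundays fall on 1, 8, 15, 22, 29; the last is September 29.
At the standard offset (UTC−07:30), 05:58 UTC − 7h30m = 22:28 Velua Prefecture standard time (rolling into the previous day, 12 August 2019).
Daylight saving runs 17 February – 29 September; the standard-time date in Velua Prefecture, August 12, 2019, is inside that window, so Velua Prefecture is at UTC−06:30.
05:58 UTC − 6h30m = 23:28 local (rolling into the previous day, 12 August 2019).

23:28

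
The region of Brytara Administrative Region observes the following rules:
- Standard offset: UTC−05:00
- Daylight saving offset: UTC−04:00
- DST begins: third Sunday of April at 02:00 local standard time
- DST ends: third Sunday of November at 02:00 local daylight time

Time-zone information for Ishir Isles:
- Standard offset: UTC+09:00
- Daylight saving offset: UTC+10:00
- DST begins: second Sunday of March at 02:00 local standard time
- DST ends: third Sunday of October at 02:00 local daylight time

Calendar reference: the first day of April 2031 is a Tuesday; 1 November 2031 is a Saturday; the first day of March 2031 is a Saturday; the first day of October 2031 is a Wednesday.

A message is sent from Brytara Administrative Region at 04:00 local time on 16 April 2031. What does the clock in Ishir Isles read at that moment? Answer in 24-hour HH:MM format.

19:00

1 April 2031 is a Tuesday, so the first Sunday is April 6 and the third is April 20.
1 November 2031 is a Saturday, so the first Sunday is November 2 and the third is November 16.
16 April 2031 does not fall between 20 April and 16 November, so daylight saving is not in effect and Brytara Administrative Region is at UTC−05:00.
04:00 Brytara Administrative Region + 5h = 09:00 UTC.
1 March 2031 is a Saturday, so the first Sunday is March 2 and the second is March 9.
1 October 2031 is a Wednesday, so the first Sunday is October 5 and the third is October 19.
At the standard offset (UTC+09:00), 09:00 UTC + 9h = 18:00 Ishir Isles standard time.
Daylight saving runs 9 March – 19 October; the standard-time date in Ishir Isles, 16 April 2031, is inside that window, so Ishir Isles is at UTC+10:00.
09:00 UTC + 10h = 19:00 Ishir Isles.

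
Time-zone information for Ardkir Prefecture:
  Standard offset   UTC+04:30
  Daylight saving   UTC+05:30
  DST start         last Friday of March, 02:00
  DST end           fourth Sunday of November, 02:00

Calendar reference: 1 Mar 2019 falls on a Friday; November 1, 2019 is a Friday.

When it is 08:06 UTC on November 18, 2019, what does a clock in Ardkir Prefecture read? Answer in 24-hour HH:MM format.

1 March 2019 is a Friday, so Fridays fall on 1, 8, 15, 22, 29; the last is March 29.
1 November 2019 is a Friday, so the first Sunday is November 3 and the fourth is November 24.
At the standard offset (UTC+04:30), 08:06 UTC + 4h30m = 12:36 Ardkir Prefecture standard time.
The standard-time date in Ardkir Prefecture, November 18, 2019, falls between 29 March and 24 November, so daylight saving is in effect and Ardkir Prefecture is at UTC+05:30.
08:06 UTC + 5h30m = 13:36 local.

13:36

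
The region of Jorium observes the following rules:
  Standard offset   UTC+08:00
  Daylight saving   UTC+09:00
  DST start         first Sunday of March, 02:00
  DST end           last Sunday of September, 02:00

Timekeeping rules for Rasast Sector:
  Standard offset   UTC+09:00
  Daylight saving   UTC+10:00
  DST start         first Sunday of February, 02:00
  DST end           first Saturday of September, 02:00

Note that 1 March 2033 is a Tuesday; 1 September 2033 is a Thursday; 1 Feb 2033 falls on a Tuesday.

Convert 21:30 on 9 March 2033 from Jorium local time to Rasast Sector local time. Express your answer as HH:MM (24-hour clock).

22:30

1 March 2033 is a Tuesday, so the first Sunday is March 6.
1 September 2033 is a Thursday, so Sundays fall on 4, 11, 18, 25; the last is September 25.
Daylight saving runs 6 March – 25 September; 9 March 2033 is inside that window, so Jorium is at UTC+09:00.
21:30 Jorium − 9h = 12:30 UTC.
1 February 2033 is a Tuesday, so the first Sunday is February 6.
1 September 2033 is a Thursday, so the first Saturday is September 3.
At the standard offset (UTC+09:00), 12:30 UTC + 9h = 21:30 Rasast Sector standard time.
Daylight saving runs 6 February – 3 September; the standard-time date in Rasast Sector, 9 March 2033, is inside that window, so Rasast Sector is at UTC+10:00.
12:30 UTC + 10h = 22:30 Rasast Sector.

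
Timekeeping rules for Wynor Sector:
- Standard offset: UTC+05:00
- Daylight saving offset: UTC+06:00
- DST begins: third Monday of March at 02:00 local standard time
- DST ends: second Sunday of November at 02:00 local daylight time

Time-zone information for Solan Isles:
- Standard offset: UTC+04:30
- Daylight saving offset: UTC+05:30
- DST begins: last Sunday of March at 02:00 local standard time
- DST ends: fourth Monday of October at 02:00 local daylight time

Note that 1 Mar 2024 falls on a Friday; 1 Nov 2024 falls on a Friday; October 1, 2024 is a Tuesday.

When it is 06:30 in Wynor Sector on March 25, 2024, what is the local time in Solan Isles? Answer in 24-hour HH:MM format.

1 March 2024 is a Friday, so the first Monday is March 4 and the third is March 18.
1 November 2024 is a Friday, so the first Sunday is November 3 and the second is November 10.
March 25, 2024 lies within the daylight-saving period (18 March – 10 November), so Wynor Sector is on daylight time, UTC+06:00.
06:30 Wynor Sector − 6h = 00:30 UTC.
1 March 2024 is a Friday, so Sundays fall on 3, 10, 17, 24, 31; the last is March 31.
1 October 2024 is a Tuesday, so the first Monday is October 7 and the fourth is October 28.
At the standard offset (UTC+04:30), 00:30 UTC + 4h30m = 05:00 Solan Isles standard time.
The standard-time date in Solan Isles, March 25, 2024, is outside the daylight-saving period (31 March – 28 October), so Solan Isles is on standard time, UTC+04:30.
00:30 UTC + 4h30m = 05:00 Solan Isles.

05:00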